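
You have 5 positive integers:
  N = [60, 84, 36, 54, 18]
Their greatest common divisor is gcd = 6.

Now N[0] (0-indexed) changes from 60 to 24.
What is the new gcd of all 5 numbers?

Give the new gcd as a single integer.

Answer: 6

Derivation:
Numbers: [60, 84, 36, 54, 18], gcd = 6
Change: index 0, 60 -> 24
gcd of the OTHER numbers (without index 0): gcd([84, 36, 54, 18]) = 6
New gcd = gcd(g_others, new_val) = gcd(6, 24) = 6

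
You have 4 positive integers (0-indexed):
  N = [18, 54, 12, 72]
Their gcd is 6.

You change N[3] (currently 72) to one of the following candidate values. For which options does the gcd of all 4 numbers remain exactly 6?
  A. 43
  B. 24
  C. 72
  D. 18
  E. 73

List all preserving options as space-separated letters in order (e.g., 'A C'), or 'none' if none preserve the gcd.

Answer: B C D

Derivation:
Old gcd = 6; gcd of others (without N[3]) = 6
New gcd for candidate v: gcd(6, v). Preserves old gcd iff gcd(6, v) = 6.
  Option A: v=43, gcd(6,43)=1 -> changes
  Option B: v=24, gcd(6,24)=6 -> preserves
  Option C: v=72, gcd(6,72)=6 -> preserves
  Option D: v=18, gcd(6,18)=6 -> preserves
  Option E: v=73, gcd(6,73)=1 -> changes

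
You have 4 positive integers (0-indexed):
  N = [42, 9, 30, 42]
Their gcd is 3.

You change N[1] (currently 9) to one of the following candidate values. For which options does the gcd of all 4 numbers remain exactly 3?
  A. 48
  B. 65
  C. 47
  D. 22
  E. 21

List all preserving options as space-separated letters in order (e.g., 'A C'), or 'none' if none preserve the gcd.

Old gcd = 3; gcd of others (without N[1]) = 6
New gcd for candidate v: gcd(6, v). Preserves old gcd iff gcd(6, v) = 3.
  Option A: v=48, gcd(6,48)=6 -> changes
  Option B: v=65, gcd(6,65)=1 -> changes
  Option C: v=47, gcd(6,47)=1 -> changes
  Option D: v=22, gcd(6,22)=2 -> changes
  Option E: v=21, gcd(6,21)=3 -> preserves

Answer: E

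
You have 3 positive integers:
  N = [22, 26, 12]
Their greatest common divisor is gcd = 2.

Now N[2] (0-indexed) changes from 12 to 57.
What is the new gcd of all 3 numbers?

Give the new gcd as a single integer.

Answer: 1

Derivation:
Numbers: [22, 26, 12], gcd = 2
Change: index 2, 12 -> 57
gcd of the OTHER numbers (without index 2): gcd([22, 26]) = 2
New gcd = gcd(g_others, new_val) = gcd(2, 57) = 1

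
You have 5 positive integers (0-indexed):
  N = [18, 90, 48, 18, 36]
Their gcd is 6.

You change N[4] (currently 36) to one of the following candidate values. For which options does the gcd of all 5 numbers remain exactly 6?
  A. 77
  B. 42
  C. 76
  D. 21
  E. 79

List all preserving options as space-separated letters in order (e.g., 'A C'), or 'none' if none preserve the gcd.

Answer: B

Derivation:
Old gcd = 6; gcd of others (without N[4]) = 6
New gcd for candidate v: gcd(6, v). Preserves old gcd iff gcd(6, v) = 6.
  Option A: v=77, gcd(6,77)=1 -> changes
  Option B: v=42, gcd(6,42)=6 -> preserves
  Option C: v=76, gcd(6,76)=2 -> changes
  Option D: v=21, gcd(6,21)=3 -> changes
  Option E: v=79, gcd(6,79)=1 -> changes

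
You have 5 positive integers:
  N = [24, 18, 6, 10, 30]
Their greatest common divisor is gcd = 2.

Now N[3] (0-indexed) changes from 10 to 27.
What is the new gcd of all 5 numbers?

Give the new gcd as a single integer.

Numbers: [24, 18, 6, 10, 30], gcd = 2
Change: index 3, 10 -> 27
gcd of the OTHER numbers (without index 3): gcd([24, 18, 6, 30]) = 6
New gcd = gcd(g_others, new_val) = gcd(6, 27) = 3

Answer: 3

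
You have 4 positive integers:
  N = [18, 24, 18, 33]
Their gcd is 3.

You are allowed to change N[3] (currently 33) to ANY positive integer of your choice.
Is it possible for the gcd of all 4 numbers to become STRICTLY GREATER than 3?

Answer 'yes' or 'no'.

Current gcd = 3
gcd of all OTHER numbers (without N[3]=33): gcd([18, 24, 18]) = 6
The new gcd after any change is gcd(6, new_value).
This can be at most 6.
Since 6 > old gcd 3, the gcd CAN increase (e.g., set N[3] = 6).

Answer: yes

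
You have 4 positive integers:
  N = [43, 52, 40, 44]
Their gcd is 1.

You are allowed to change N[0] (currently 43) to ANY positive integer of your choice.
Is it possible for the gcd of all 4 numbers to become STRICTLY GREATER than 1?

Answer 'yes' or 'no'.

Answer: yes

Derivation:
Current gcd = 1
gcd of all OTHER numbers (without N[0]=43): gcd([52, 40, 44]) = 4
The new gcd after any change is gcd(4, new_value).
This can be at most 4.
Since 4 > old gcd 1, the gcd CAN increase (e.g., set N[0] = 4).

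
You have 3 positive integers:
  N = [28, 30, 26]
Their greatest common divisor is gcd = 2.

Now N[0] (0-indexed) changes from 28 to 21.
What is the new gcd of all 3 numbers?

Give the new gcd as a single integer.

Answer: 1

Derivation:
Numbers: [28, 30, 26], gcd = 2
Change: index 0, 28 -> 21
gcd of the OTHER numbers (without index 0): gcd([30, 26]) = 2
New gcd = gcd(g_others, new_val) = gcd(2, 21) = 1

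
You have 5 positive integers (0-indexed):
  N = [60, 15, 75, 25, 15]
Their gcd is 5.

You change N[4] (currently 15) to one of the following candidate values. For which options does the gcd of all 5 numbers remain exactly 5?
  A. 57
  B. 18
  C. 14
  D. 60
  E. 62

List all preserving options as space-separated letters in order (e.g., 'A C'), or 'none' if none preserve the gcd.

Answer: D

Derivation:
Old gcd = 5; gcd of others (without N[4]) = 5
New gcd for candidate v: gcd(5, v). Preserves old gcd iff gcd(5, v) = 5.
  Option A: v=57, gcd(5,57)=1 -> changes
  Option B: v=18, gcd(5,18)=1 -> changes
  Option C: v=14, gcd(5,14)=1 -> changes
  Option D: v=60, gcd(5,60)=5 -> preserves
  Option E: v=62, gcd(5,62)=1 -> changes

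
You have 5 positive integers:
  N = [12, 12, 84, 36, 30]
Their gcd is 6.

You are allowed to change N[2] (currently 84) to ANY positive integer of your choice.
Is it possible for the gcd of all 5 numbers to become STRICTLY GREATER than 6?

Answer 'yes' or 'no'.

Answer: no

Derivation:
Current gcd = 6
gcd of all OTHER numbers (without N[2]=84): gcd([12, 12, 36, 30]) = 6
The new gcd after any change is gcd(6, new_value).
This can be at most 6.
Since 6 = old gcd 6, the gcd can only stay the same or decrease.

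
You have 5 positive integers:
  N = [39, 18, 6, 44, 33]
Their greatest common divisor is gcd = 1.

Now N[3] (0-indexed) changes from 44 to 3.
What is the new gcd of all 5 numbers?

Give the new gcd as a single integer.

Answer: 3

Derivation:
Numbers: [39, 18, 6, 44, 33], gcd = 1
Change: index 3, 44 -> 3
gcd of the OTHER numbers (without index 3): gcd([39, 18, 6, 33]) = 3
New gcd = gcd(g_others, new_val) = gcd(3, 3) = 3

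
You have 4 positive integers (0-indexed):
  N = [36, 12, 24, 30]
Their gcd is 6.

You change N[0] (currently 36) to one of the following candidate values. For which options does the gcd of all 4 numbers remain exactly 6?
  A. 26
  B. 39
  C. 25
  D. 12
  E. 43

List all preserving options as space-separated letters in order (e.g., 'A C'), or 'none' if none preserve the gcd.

Answer: D

Derivation:
Old gcd = 6; gcd of others (without N[0]) = 6
New gcd for candidate v: gcd(6, v). Preserves old gcd iff gcd(6, v) = 6.
  Option A: v=26, gcd(6,26)=2 -> changes
  Option B: v=39, gcd(6,39)=3 -> changes
  Option C: v=25, gcd(6,25)=1 -> changes
  Option D: v=12, gcd(6,12)=6 -> preserves
  Option E: v=43, gcd(6,43)=1 -> changes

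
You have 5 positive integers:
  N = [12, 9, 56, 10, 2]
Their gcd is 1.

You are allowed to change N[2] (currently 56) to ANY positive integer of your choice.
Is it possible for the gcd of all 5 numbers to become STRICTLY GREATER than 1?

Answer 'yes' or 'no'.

Current gcd = 1
gcd of all OTHER numbers (without N[2]=56): gcd([12, 9, 10, 2]) = 1
The new gcd after any change is gcd(1, new_value).
This can be at most 1.
Since 1 = old gcd 1, the gcd can only stay the same or decrease.

Answer: no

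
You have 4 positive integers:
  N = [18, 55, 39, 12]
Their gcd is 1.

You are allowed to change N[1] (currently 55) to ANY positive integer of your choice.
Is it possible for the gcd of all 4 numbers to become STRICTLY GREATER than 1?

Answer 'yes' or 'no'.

Answer: yes

Derivation:
Current gcd = 1
gcd of all OTHER numbers (without N[1]=55): gcd([18, 39, 12]) = 3
The new gcd after any change is gcd(3, new_value).
This can be at most 3.
Since 3 > old gcd 1, the gcd CAN increase (e.g., set N[1] = 3).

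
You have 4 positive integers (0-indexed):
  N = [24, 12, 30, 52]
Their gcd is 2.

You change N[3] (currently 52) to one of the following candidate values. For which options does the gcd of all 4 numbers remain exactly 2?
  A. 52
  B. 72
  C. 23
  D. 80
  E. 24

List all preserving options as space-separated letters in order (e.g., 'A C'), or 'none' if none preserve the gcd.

Answer: A D

Derivation:
Old gcd = 2; gcd of others (without N[3]) = 6
New gcd for candidate v: gcd(6, v). Preserves old gcd iff gcd(6, v) = 2.
  Option A: v=52, gcd(6,52)=2 -> preserves
  Option B: v=72, gcd(6,72)=6 -> changes
  Option C: v=23, gcd(6,23)=1 -> changes
  Option D: v=80, gcd(6,80)=2 -> preserves
  Option E: v=24, gcd(6,24)=6 -> changes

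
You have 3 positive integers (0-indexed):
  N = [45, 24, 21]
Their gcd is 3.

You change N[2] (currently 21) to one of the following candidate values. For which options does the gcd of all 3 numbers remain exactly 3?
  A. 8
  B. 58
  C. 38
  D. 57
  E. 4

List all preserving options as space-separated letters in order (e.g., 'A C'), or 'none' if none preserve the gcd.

Answer: D

Derivation:
Old gcd = 3; gcd of others (without N[2]) = 3
New gcd for candidate v: gcd(3, v). Preserves old gcd iff gcd(3, v) = 3.
  Option A: v=8, gcd(3,8)=1 -> changes
  Option B: v=58, gcd(3,58)=1 -> changes
  Option C: v=38, gcd(3,38)=1 -> changes
  Option D: v=57, gcd(3,57)=3 -> preserves
  Option E: v=4, gcd(3,4)=1 -> changes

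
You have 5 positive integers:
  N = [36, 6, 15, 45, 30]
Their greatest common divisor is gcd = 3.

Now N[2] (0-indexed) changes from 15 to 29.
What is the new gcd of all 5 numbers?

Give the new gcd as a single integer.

Answer: 1

Derivation:
Numbers: [36, 6, 15, 45, 30], gcd = 3
Change: index 2, 15 -> 29
gcd of the OTHER numbers (without index 2): gcd([36, 6, 45, 30]) = 3
New gcd = gcd(g_others, new_val) = gcd(3, 29) = 1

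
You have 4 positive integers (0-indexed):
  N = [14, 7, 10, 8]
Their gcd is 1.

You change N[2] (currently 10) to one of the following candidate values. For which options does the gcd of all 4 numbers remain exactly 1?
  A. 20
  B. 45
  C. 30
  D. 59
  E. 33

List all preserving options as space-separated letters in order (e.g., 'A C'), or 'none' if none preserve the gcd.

Answer: A B C D E

Derivation:
Old gcd = 1; gcd of others (without N[2]) = 1
New gcd for candidate v: gcd(1, v). Preserves old gcd iff gcd(1, v) = 1.
  Option A: v=20, gcd(1,20)=1 -> preserves
  Option B: v=45, gcd(1,45)=1 -> preserves
  Option C: v=30, gcd(1,30)=1 -> preserves
  Option D: v=59, gcd(1,59)=1 -> preserves
  Option E: v=33, gcd(1,33)=1 -> preserves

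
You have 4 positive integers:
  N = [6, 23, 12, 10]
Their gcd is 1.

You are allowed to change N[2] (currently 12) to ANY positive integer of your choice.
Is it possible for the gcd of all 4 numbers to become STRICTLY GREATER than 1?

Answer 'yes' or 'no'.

Current gcd = 1
gcd of all OTHER numbers (without N[2]=12): gcd([6, 23, 10]) = 1
The new gcd after any change is gcd(1, new_value).
This can be at most 1.
Since 1 = old gcd 1, the gcd can only stay the same or decrease.

Answer: no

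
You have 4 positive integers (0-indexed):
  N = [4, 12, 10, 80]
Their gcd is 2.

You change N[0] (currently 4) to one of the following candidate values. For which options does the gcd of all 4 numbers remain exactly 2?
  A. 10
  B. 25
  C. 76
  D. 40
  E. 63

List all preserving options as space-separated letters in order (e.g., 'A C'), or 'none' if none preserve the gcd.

Answer: A C D

Derivation:
Old gcd = 2; gcd of others (without N[0]) = 2
New gcd for candidate v: gcd(2, v). Preserves old gcd iff gcd(2, v) = 2.
  Option A: v=10, gcd(2,10)=2 -> preserves
  Option B: v=25, gcd(2,25)=1 -> changes
  Option C: v=76, gcd(2,76)=2 -> preserves
  Option D: v=40, gcd(2,40)=2 -> preserves
  Option E: v=63, gcd(2,63)=1 -> changes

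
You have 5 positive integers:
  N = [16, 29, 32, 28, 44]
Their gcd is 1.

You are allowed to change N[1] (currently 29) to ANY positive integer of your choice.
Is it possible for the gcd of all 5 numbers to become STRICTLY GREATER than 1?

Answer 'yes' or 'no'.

Answer: yes

Derivation:
Current gcd = 1
gcd of all OTHER numbers (without N[1]=29): gcd([16, 32, 28, 44]) = 4
The new gcd after any change is gcd(4, new_value).
This can be at most 4.
Since 4 > old gcd 1, the gcd CAN increase (e.g., set N[1] = 4).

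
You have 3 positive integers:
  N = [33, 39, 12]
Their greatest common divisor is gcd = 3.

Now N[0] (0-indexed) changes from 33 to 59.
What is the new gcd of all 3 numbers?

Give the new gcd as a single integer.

Answer: 1

Derivation:
Numbers: [33, 39, 12], gcd = 3
Change: index 0, 33 -> 59
gcd of the OTHER numbers (without index 0): gcd([39, 12]) = 3
New gcd = gcd(g_others, new_val) = gcd(3, 59) = 1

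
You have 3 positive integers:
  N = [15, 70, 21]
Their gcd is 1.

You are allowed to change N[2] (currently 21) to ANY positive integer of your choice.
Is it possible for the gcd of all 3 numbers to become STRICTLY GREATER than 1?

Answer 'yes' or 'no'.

Answer: yes

Derivation:
Current gcd = 1
gcd of all OTHER numbers (without N[2]=21): gcd([15, 70]) = 5
The new gcd after any change is gcd(5, new_value).
This can be at most 5.
Since 5 > old gcd 1, the gcd CAN increase (e.g., set N[2] = 5).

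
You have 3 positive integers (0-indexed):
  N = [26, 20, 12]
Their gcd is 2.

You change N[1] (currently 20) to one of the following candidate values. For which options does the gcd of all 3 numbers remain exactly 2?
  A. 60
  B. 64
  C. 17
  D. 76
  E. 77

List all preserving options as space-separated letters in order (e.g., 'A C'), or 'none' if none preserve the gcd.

Old gcd = 2; gcd of others (without N[1]) = 2
New gcd for candidate v: gcd(2, v). Preserves old gcd iff gcd(2, v) = 2.
  Option A: v=60, gcd(2,60)=2 -> preserves
  Option B: v=64, gcd(2,64)=2 -> preserves
  Option C: v=17, gcd(2,17)=1 -> changes
  Option D: v=76, gcd(2,76)=2 -> preserves
  Option E: v=77, gcd(2,77)=1 -> changes

Answer: A B D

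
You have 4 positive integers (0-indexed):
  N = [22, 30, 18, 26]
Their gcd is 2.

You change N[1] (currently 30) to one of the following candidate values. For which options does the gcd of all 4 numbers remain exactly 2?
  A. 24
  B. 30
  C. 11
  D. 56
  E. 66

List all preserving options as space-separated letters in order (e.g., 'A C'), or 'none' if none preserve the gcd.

Answer: A B D E

Derivation:
Old gcd = 2; gcd of others (without N[1]) = 2
New gcd for candidate v: gcd(2, v). Preserves old gcd iff gcd(2, v) = 2.
  Option A: v=24, gcd(2,24)=2 -> preserves
  Option B: v=30, gcd(2,30)=2 -> preserves
  Option C: v=11, gcd(2,11)=1 -> changes
  Option D: v=56, gcd(2,56)=2 -> preserves
  Option E: v=66, gcd(2,66)=2 -> preserves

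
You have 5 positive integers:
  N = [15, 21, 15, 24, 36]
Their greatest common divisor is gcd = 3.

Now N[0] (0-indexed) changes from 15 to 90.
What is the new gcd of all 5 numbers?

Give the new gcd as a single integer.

Answer: 3

Derivation:
Numbers: [15, 21, 15, 24, 36], gcd = 3
Change: index 0, 15 -> 90
gcd of the OTHER numbers (without index 0): gcd([21, 15, 24, 36]) = 3
New gcd = gcd(g_others, new_val) = gcd(3, 90) = 3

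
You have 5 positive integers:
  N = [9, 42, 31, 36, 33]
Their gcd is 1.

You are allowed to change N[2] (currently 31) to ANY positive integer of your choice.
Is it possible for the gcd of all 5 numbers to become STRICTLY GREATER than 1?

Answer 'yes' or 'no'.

Answer: yes

Derivation:
Current gcd = 1
gcd of all OTHER numbers (without N[2]=31): gcd([9, 42, 36, 33]) = 3
The new gcd after any change is gcd(3, new_value).
This can be at most 3.
Since 3 > old gcd 1, the gcd CAN increase (e.g., set N[2] = 3).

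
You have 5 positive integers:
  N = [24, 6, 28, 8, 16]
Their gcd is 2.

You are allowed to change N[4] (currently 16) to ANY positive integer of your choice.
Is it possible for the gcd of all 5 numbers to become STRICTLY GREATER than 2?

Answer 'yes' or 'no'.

Current gcd = 2
gcd of all OTHER numbers (without N[4]=16): gcd([24, 6, 28, 8]) = 2
The new gcd after any change is gcd(2, new_value).
This can be at most 2.
Since 2 = old gcd 2, the gcd can only stay the same or decrease.

Answer: no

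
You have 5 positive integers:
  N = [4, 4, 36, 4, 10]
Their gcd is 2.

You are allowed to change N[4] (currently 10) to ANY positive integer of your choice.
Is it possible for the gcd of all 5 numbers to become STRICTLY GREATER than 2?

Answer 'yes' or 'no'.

Current gcd = 2
gcd of all OTHER numbers (without N[4]=10): gcd([4, 4, 36, 4]) = 4
The new gcd after any change is gcd(4, new_value).
This can be at most 4.
Since 4 > old gcd 2, the gcd CAN increase (e.g., set N[4] = 4).

Answer: yes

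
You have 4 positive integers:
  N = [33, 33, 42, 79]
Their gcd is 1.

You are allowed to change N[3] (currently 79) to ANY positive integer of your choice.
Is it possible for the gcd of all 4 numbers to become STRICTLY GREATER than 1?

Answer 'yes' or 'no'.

Answer: yes

Derivation:
Current gcd = 1
gcd of all OTHER numbers (without N[3]=79): gcd([33, 33, 42]) = 3
The new gcd after any change is gcd(3, new_value).
This can be at most 3.
Since 3 > old gcd 1, the gcd CAN increase (e.g., set N[3] = 3).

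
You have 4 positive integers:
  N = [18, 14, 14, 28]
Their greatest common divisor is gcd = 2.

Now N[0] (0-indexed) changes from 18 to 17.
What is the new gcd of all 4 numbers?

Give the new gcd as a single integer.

Numbers: [18, 14, 14, 28], gcd = 2
Change: index 0, 18 -> 17
gcd of the OTHER numbers (without index 0): gcd([14, 14, 28]) = 14
New gcd = gcd(g_others, new_val) = gcd(14, 17) = 1

Answer: 1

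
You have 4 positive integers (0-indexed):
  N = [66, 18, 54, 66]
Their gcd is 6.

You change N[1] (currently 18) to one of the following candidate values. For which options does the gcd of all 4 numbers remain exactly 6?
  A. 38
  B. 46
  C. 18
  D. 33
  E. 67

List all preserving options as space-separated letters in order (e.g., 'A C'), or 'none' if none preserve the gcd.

Answer: C

Derivation:
Old gcd = 6; gcd of others (without N[1]) = 6
New gcd for candidate v: gcd(6, v). Preserves old gcd iff gcd(6, v) = 6.
  Option A: v=38, gcd(6,38)=2 -> changes
  Option B: v=46, gcd(6,46)=2 -> changes
  Option C: v=18, gcd(6,18)=6 -> preserves
  Option D: v=33, gcd(6,33)=3 -> changes
  Option E: v=67, gcd(6,67)=1 -> changes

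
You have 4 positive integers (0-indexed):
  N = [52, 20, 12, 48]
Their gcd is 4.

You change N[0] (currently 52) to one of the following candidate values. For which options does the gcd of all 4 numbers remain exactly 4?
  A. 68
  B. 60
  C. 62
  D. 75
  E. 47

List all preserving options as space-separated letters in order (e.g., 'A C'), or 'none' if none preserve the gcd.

Old gcd = 4; gcd of others (without N[0]) = 4
New gcd for candidate v: gcd(4, v). Preserves old gcd iff gcd(4, v) = 4.
  Option A: v=68, gcd(4,68)=4 -> preserves
  Option B: v=60, gcd(4,60)=4 -> preserves
  Option C: v=62, gcd(4,62)=2 -> changes
  Option D: v=75, gcd(4,75)=1 -> changes
  Option E: v=47, gcd(4,47)=1 -> changes

Answer: A B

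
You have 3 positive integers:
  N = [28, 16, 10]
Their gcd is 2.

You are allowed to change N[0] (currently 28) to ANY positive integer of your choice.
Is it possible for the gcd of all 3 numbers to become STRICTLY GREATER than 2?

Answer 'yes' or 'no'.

Current gcd = 2
gcd of all OTHER numbers (without N[0]=28): gcd([16, 10]) = 2
The new gcd after any change is gcd(2, new_value).
This can be at most 2.
Since 2 = old gcd 2, the gcd can only stay the same or decrease.

Answer: no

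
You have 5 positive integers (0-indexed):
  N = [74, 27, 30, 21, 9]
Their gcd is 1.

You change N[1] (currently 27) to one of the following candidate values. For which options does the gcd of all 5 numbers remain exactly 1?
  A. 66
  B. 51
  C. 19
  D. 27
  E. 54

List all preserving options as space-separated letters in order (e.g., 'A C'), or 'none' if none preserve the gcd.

Old gcd = 1; gcd of others (without N[1]) = 1
New gcd for candidate v: gcd(1, v). Preserves old gcd iff gcd(1, v) = 1.
  Option A: v=66, gcd(1,66)=1 -> preserves
  Option B: v=51, gcd(1,51)=1 -> preserves
  Option C: v=19, gcd(1,19)=1 -> preserves
  Option D: v=27, gcd(1,27)=1 -> preserves
  Option E: v=54, gcd(1,54)=1 -> preserves

Answer: A B C D E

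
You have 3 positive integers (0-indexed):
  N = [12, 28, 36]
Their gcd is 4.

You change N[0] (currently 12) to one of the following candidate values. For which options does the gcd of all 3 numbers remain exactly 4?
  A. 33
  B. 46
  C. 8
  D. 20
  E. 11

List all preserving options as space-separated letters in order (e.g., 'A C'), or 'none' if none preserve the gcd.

Old gcd = 4; gcd of others (without N[0]) = 4
New gcd for candidate v: gcd(4, v). Preserves old gcd iff gcd(4, v) = 4.
  Option A: v=33, gcd(4,33)=1 -> changes
  Option B: v=46, gcd(4,46)=2 -> changes
  Option C: v=8, gcd(4,8)=4 -> preserves
  Option D: v=20, gcd(4,20)=4 -> preserves
  Option E: v=11, gcd(4,11)=1 -> changes

Answer: C D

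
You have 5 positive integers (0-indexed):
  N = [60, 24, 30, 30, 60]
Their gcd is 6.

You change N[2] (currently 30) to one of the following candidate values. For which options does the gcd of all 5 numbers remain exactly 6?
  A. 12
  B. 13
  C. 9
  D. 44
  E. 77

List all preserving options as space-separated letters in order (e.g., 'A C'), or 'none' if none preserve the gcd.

Old gcd = 6; gcd of others (without N[2]) = 6
New gcd for candidate v: gcd(6, v). Preserves old gcd iff gcd(6, v) = 6.
  Option A: v=12, gcd(6,12)=6 -> preserves
  Option B: v=13, gcd(6,13)=1 -> changes
  Option C: v=9, gcd(6,9)=3 -> changes
  Option D: v=44, gcd(6,44)=2 -> changes
  Option E: v=77, gcd(6,77)=1 -> changes

Answer: A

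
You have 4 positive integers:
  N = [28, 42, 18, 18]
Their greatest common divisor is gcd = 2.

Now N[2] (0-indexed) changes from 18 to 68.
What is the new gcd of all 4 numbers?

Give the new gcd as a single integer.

Answer: 2

Derivation:
Numbers: [28, 42, 18, 18], gcd = 2
Change: index 2, 18 -> 68
gcd of the OTHER numbers (without index 2): gcd([28, 42, 18]) = 2
New gcd = gcd(g_others, new_val) = gcd(2, 68) = 2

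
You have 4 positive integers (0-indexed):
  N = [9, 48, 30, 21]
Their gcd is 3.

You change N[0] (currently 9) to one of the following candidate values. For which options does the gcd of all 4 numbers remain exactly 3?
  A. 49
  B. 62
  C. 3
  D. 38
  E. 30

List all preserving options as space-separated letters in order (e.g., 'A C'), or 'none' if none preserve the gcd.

Answer: C E

Derivation:
Old gcd = 3; gcd of others (without N[0]) = 3
New gcd for candidate v: gcd(3, v). Preserves old gcd iff gcd(3, v) = 3.
  Option A: v=49, gcd(3,49)=1 -> changes
  Option B: v=62, gcd(3,62)=1 -> changes
  Option C: v=3, gcd(3,3)=3 -> preserves
  Option D: v=38, gcd(3,38)=1 -> changes
  Option E: v=30, gcd(3,30)=3 -> preserves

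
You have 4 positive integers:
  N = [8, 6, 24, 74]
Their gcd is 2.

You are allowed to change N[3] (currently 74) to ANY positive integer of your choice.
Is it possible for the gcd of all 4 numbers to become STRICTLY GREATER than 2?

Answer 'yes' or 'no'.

Current gcd = 2
gcd of all OTHER numbers (without N[3]=74): gcd([8, 6, 24]) = 2
The new gcd after any change is gcd(2, new_value).
This can be at most 2.
Since 2 = old gcd 2, the gcd can only stay the same or decrease.

Answer: no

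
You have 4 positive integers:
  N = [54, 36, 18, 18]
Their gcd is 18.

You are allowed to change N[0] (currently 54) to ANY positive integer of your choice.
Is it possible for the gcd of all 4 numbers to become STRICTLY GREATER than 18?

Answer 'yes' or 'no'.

Answer: no

Derivation:
Current gcd = 18
gcd of all OTHER numbers (without N[0]=54): gcd([36, 18, 18]) = 18
The new gcd after any change is gcd(18, new_value).
This can be at most 18.
Since 18 = old gcd 18, the gcd can only stay the same or decrease.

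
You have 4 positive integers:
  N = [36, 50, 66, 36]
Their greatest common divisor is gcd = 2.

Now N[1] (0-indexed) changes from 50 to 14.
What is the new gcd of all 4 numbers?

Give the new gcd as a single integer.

Answer: 2

Derivation:
Numbers: [36, 50, 66, 36], gcd = 2
Change: index 1, 50 -> 14
gcd of the OTHER numbers (without index 1): gcd([36, 66, 36]) = 6
New gcd = gcd(g_others, new_val) = gcd(6, 14) = 2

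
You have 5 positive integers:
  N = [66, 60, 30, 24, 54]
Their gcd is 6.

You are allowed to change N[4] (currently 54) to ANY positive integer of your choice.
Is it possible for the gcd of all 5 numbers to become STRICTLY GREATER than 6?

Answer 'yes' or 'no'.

Current gcd = 6
gcd of all OTHER numbers (without N[4]=54): gcd([66, 60, 30, 24]) = 6
The new gcd after any change is gcd(6, new_value).
This can be at most 6.
Since 6 = old gcd 6, the gcd can only stay the same or decrease.

Answer: no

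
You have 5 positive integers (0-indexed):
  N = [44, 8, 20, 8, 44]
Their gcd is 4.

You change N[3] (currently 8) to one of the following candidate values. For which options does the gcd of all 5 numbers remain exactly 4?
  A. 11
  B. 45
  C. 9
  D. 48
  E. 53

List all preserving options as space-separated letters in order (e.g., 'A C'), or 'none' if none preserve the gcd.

Old gcd = 4; gcd of others (without N[3]) = 4
New gcd for candidate v: gcd(4, v). Preserves old gcd iff gcd(4, v) = 4.
  Option A: v=11, gcd(4,11)=1 -> changes
  Option B: v=45, gcd(4,45)=1 -> changes
  Option C: v=9, gcd(4,9)=1 -> changes
  Option D: v=48, gcd(4,48)=4 -> preserves
  Option E: v=53, gcd(4,53)=1 -> changes

Answer: D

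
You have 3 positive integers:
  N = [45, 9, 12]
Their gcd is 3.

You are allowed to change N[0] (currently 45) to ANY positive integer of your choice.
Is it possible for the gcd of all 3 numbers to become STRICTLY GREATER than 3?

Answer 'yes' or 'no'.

Answer: no

Derivation:
Current gcd = 3
gcd of all OTHER numbers (without N[0]=45): gcd([9, 12]) = 3
The new gcd after any change is gcd(3, new_value).
This can be at most 3.
Since 3 = old gcd 3, the gcd can only stay the same or decrease.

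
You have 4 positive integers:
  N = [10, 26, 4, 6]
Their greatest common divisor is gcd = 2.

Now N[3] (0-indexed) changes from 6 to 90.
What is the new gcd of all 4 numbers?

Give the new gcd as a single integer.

Answer: 2

Derivation:
Numbers: [10, 26, 4, 6], gcd = 2
Change: index 3, 6 -> 90
gcd of the OTHER numbers (without index 3): gcd([10, 26, 4]) = 2
New gcd = gcd(g_others, new_val) = gcd(2, 90) = 2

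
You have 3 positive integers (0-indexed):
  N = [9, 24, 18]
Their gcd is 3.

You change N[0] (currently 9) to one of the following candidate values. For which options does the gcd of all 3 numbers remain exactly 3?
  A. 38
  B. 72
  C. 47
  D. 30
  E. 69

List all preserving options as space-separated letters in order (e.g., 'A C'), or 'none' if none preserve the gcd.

Old gcd = 3; gcd of others (without N[0]) = 6
New gcd for candidate v: gcd(6, v). Preserves old gcd iff gcd(6, v) = 3.
  Option A: v=38, gcd(6,38)=2 -> changes
  Option B: v=72, gcd(6,72)=6 -> changes
  Option C: v=47, gcd(6,47)=1 -> changes
  Option D: v=30, gcd(6,30)=6 -> changes
  Option E: v=69, gcd(6,69)=3 -> preserves

Answer: E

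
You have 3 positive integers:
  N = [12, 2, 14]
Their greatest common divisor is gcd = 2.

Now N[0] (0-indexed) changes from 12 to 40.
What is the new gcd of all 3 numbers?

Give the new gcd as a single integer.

Numbers: [12, 2, 14], gcd = 2
Change: index 0, 12 -> 40
gcd of the OTHER numbers (without index 0): gcd([2, 14]) = 2
New gcd = gcd(g_others, new_val) = gcd(2, 40) = 2

Answer: 2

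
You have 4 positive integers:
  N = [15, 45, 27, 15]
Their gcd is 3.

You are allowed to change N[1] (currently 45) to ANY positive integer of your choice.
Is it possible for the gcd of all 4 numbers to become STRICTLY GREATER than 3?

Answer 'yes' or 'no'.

Current gcd = 3
gcd of all OTHER numbers (without N[1]=45): gcd([15, 27, 15]) = 3
The new gcd after any change is gcd(3, new_value).
This can be at most 3.
Since 3 = old gcd 3, the gcd can only stay the same or decrease.

Answer: no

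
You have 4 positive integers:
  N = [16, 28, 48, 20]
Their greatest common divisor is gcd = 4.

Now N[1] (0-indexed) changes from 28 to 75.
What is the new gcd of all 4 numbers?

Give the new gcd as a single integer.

Answer: 1

Derivation:
Numbers: [16, 28, 48, 20], gcd = 4
Change: index 1, 28 -> 75
gcd of the OTHER numbers (without index 1): gcd([16, 48, 20]) = 4
New gcd = gcd(g_others, new_val) = gcd(4, 75) = 1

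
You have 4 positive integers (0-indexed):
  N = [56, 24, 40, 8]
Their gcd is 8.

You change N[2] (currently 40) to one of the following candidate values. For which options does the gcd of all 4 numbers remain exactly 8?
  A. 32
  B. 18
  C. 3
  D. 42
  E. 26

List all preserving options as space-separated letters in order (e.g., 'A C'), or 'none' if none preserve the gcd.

Old gcd = 8; gcd of others (without N[2]) = 8
New gcd for candidate v: gcd(8, v). Preserves old gcd iff gcd(8, v) = 8.
  Option A: v=32, gcd(8,32)=8 -> preserves
  Option B: v=18, gcd(8,18)=2 -> changes
  Option C: v=3, gcd(8,3)=1 -> changes
  Option D: v=42, gcd(8,42)=2 -> changes
  Option E: v=26, gcd(8,26)=2 -> changes

Answer: A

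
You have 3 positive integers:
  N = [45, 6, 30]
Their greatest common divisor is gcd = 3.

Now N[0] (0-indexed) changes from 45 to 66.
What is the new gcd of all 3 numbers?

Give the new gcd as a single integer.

Numbers: [45, 6, 30], gcd = 3
Change: index 0, 45 -> 66
gcd of the OTHER numbers (without index 0): gcd([6, 30]) = 6
New gcd = gcd(g_others, new_val) = gcd(6, 66) = 6

Answer: 6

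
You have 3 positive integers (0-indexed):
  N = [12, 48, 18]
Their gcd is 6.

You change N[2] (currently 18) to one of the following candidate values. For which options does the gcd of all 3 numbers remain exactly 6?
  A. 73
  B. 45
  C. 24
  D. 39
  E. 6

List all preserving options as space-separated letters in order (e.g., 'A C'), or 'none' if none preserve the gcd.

Old gcd = 6; gcd of others (without N[2]) = 12
New gcd for candidate v: gcd(12, v). Preserves old gcd iff gcd(12, v) = 6.
  Option A: v=73, gcd(12,73)=1 -> changes
  Option B: v=45, gcd(12,45)=3 -> changes
  Option C: v=24, gcd(12,24)=12 -> changes
  Option D: v=39, gcd(12,39)=3 -> changes
  Option E: v=6, gcd(12,6)=6 -> preserves

Answer: E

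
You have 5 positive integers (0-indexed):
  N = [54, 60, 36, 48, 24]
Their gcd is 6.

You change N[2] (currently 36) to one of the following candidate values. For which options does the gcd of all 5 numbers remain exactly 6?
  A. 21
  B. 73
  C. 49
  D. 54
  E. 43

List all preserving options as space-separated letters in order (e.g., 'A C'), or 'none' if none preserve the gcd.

Answer: D

Derivation:
Old gcd = 6; gcd of others (without N[2]) = 6
New gcd for candidate v: gcd(6, v). Preserves old gcd iff gcd(6, v) = 6.
  Option A: v=21, gcd(6,21)=3 -> changes
  Option B: v=73, gcd(6,73)=1 -> changes
  Option C: v=49, gcd(6,49)=1 -> changes
  Option D: v=54, gcd(6,54)=6 -> preserves
  Option E: v=43, gcd(6,43)=1 -> changes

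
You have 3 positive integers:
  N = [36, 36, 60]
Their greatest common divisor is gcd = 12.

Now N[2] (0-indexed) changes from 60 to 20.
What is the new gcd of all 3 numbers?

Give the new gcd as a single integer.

Answer: 4

Derivation:
Numbers: [36, 36, 60], gcd = 12
Change: index 2, 60 -> 20
gcd of the OTHER numbers (without index 2): gcd([36, 36]) = 36
New gcd = gcd(g_others, new_val) = gcd(36, 20) = 4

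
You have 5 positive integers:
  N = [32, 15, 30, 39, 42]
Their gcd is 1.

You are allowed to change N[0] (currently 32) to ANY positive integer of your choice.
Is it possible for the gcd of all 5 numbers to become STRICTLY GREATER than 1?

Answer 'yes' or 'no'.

Current gcd = 1
gcd of all OTHER numbers (without N[0]=32): gcd([15, 30, 39, 42]) = 3
The new gcd after any change is gcd(3, new_value).
This can be at most 3.
Since 3 > old gcd 1, the gcd CAN increase (e.g., set N[0] = 3).

Answer: yes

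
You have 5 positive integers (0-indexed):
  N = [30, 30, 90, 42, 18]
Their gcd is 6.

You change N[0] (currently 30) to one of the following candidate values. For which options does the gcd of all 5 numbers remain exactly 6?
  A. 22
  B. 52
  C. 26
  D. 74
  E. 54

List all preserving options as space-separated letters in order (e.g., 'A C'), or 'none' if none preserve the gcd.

Old gcd = 6; gcd of others (without N[0]) = 6
New gcd for candidate v: gcd(6, v). Preserves old gcd iff gcd(6, v) = 6.
  Option A: v=22, gcd(6,22)=2 -> changes
  Option B: v=52, gcd(6,52)=2 -> changes
  Option C: v=26, gcd(6,26)=2 -> changes
  Option D: v=74, gcd(6,74)=2 -> changes
  Option E: v=54, gcd(6,54)=6 -> preserves

Answer: E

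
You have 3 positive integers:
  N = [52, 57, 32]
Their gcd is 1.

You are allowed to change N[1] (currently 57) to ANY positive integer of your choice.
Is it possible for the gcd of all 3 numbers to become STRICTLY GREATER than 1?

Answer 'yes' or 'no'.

Current gcd = 1
gcd of all OTHER numbers (without N[1]=57): gcd([52, 32]) = 4
The new gcd after any change is gcd(4, new_value).
This can be at most 4.
Since 4 > old gcd 1, the gcd CAN increase (e.g., set N[1] = 4).

Answer: yes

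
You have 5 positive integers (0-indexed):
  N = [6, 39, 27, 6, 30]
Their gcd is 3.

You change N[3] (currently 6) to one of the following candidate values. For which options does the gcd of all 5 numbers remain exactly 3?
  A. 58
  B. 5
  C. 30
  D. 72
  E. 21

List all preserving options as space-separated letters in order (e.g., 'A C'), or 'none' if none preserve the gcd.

Old gcd = 3; gcd of others (without N[3]) = 3
New gcd for candidate v: gcd(3, v). Preserves old gcd iff gcd(3, v) = 3.
  Option A: v=58, gcd(3,58)=1 -> changes
  Option B: v=5, gcd(3,5)=1 -> changes
  Option C: v=30, gcd(3,30)=3 -> preserves
  Option D: v=72, gcd(3,72)=3 -> preserves
  Option E: v=21, gcd(3,21)=3 -> preserves

Answer: C D E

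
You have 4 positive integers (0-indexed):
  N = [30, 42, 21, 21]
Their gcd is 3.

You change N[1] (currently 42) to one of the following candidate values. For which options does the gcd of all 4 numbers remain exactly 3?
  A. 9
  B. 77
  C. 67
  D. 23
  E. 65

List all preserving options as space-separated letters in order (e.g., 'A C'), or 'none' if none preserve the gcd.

Old gcd = 3; gcd of others (without N[1]) = 3
New gcd for candidate v: gcd(3, v). Preserves old gcd iff gcd(3, v) = 3.
  Option A: v=9, gcd(3,9)=3 -> preserves
  Option B: v=77, gcd(3,77)=1 -> changes
  Option C: v=67, gcd(3,67)=1 -> changes
  Option D: v=23, gcd(3,23)=1 -> changes
  Option E: v=65, gcd(3,65)=1 -> changes

Answer: A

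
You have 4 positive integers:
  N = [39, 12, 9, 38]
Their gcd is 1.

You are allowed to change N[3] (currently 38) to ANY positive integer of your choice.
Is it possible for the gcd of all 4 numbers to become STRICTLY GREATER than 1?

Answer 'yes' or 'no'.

Answer: yes

Derivation:
Current gcd = 1
gcd of all OTHER numbers (without N[3]=38): gcd([39, 12, 9]) = 3
The new gcd after any change is gcd(3, new_value).
This can be at most 3.
Since 3 > old gcd 1, the gcd CAN increase (e.g., set N[3] = 3).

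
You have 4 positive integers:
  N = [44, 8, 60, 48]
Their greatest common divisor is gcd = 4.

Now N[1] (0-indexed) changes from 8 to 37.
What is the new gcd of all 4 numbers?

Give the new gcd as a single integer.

Answer: 1

Derivation:
Numbers: [44, 8, 60, 48], gcd = 4
Change: index 1, 8 -> 37
gcd of the OTHER numbers (without index 1): gcd([44, 60, 48]) = 4
New gcd = gcd(g_others, new_val) = gcd(4, 37) = 1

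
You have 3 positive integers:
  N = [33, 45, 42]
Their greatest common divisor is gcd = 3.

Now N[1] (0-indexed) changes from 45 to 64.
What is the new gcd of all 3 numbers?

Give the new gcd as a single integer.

Answer: 1

Derivation:
Numbers: [33, 45, 42], gcd = 3
Change: index 1, 45 -> 64
gcd of the OTHER numbers (without index 1): gcd([33, 42]) = 3
New gcd = gcd(g_others, new_val) = gcd(3, 64) = 1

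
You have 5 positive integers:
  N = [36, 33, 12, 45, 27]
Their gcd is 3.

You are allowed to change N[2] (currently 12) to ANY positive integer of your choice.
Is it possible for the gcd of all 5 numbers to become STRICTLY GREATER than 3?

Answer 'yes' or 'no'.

Current gcd = 3
gcd of all OTHER numbers (without N[2]=12): gcd([36, 33, 45, 27]) = 3
The new gcd after any change is gcd(3, new_value).
This can be at most 3.
Since 3 = old gcd 3, the gcd can only stay the same or decrease.

Answer: no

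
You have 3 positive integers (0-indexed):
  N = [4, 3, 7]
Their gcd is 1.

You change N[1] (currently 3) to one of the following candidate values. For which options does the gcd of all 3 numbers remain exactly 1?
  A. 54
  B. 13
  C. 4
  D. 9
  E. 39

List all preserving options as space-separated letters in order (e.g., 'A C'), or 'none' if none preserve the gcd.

Old gcd = 1; gcd of others (without N[1]) = 1
New gcd for candidate v: gcd(1, v). Preserves old gcd iff gcd(1, v) = 1.
  Option A: v=54, gcd(1,54)=1 -> preserves
  Option B: v=13, gcd(1,13)=1 -> preserves
  Option C: v=4, gcd(1,4)=1 -> preserves
  Option D: v=9, gcd(1,9)=1 -> preserves
  Option E: v=39, gcd(1,39)=1 -> preserves

Answer: A B C D E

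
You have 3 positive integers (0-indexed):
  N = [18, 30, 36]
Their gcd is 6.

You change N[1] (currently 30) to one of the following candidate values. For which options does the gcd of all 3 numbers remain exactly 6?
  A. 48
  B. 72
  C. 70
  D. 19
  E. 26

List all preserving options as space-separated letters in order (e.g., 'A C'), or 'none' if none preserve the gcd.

Answer: A

Derivation:
Old gcd = 6; gcd of others (without N[1]) = 18
New gcd for candidate v: gcd(18, v). Preserves old gcd iff gcd(18, v) = 6.
  Option A: v=48, gcd(18,48)=6 -> preserves
  Option B: v=72, gcd(18,72)=18 -> changes
  Option C: v=70, gcd(18,70)=2 -> changes
  Option D: v=19, gcd(18,19)=1 -> changes
  Option E: v=26, gcd(18,26)=2 -> changes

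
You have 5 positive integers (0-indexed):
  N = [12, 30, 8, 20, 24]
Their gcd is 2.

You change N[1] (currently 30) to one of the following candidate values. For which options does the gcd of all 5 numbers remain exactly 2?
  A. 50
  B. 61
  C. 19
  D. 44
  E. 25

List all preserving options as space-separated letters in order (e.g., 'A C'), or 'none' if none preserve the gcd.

Answer: A

Derivation:
Old gcd = 2; gcd of others (without N[1]) = 4
New gcd for candidate v: gcd(4, v). Preserves old gcd iff gcd(4, v) = 2.
  Option A: v=50, gcd(4,50)=2 -> preserves
  Option B: v=61, gcd(4,61)=1 -> changes
  Option C: v=19, gcd(4,19)=1 -> changes
  Option D: v=44, gcd(4,44)=4 -> changes
  Option E: v=25, gcd(4,25)=1 -> changes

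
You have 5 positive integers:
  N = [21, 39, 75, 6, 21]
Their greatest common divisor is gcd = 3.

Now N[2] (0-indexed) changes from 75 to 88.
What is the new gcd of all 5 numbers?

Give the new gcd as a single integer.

Answer: 1

Derivation:
Numbers: [21, 39, 75, 6, 21], gcd = 3
Change: index 2, 75 -> 88
gcd of the OTHER numbers (without index 2): gcd([21, 39, 6, 21]) = 3
New gcd = gcd(g_others, new_val) = gcd(3, 88) = 1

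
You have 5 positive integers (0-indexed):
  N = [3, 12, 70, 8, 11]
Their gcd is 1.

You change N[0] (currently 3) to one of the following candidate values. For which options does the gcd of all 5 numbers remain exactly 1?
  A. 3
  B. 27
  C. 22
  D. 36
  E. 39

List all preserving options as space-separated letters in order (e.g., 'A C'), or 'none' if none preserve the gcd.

Old gcd = 1; gcd of others (without N[0]) = 1
New gcd for candidate v: gcd(1, v). Preserves old gcd iff gcd(1, v) = 1.
  Option A: v=3, gcd(1,3)=1 -> preserves
  Option B: v=27, gcd(1,27)=1 -> preserves
  Option C: v=22, gcd(1,22)=1 -> preserves
  Option D: v=36, gcd(1,36)=1 -> preserves
  Option E: v=39, gcd(1,39)=1 -> preserves

Answer: A B C D E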